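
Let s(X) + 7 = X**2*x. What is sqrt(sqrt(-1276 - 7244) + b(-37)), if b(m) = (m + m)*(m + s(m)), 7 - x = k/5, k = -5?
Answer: sqrt(-807192 + 2*I*sqrt(2130)) ≈ 0.051 + 898.44*I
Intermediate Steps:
x = 8 (x = 7 - (-5)/5 = 7 - 1*(-1) = 7 + 1 = 8)
s(X) = -7 + 8*X**2 (s(X) = -7 + X**2*8 = -7 + 8*X**2)
b(m) = 2*m*(-7 + m + 8*m**2) (b(m) = (m + m)*(m + (-7 + 8*m**2)) = (2*m)*(-7 + m + 8*m**2) = 2*m*(-7 + m + 8*m**2))
sqrt(sqrt(-1276 - 7244) + b(-37)) = sqrt(sqrt(-1276 - 7244) + 2*(-37)*(-7 - 37 + 8*(-37)**2)) = sqrt(sqrt(-8520) + 2*(-37)*(-7 - 37 + 8*1369)) = sqrt(2*I*sqrt(2130) + 2*(-37)*(-7 - 37 + 10952)) = sqrt(2*I*sqrt(2130) + 2*(-37)*10908) = sqrt(2*I*sqrt(2130) - 807192) = sqrt(-807192 + 2*I*sqrt(2130))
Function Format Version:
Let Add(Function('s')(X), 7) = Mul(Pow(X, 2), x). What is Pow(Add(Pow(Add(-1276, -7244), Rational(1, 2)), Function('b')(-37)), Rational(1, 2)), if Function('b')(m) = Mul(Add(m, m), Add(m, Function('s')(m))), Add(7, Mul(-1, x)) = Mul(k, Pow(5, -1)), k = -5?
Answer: Pow(Add(-807192, Mul(2, I, Pow(2130, Rational(1, 2)))), Rational(1, 2)) ≈ Add(0.051, Mul(898.44, I))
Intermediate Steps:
x = 8 (x = Add(7, Mul(-1, Mul(-5, Pow(5, -1)))) = Add(7, Mul(-1, Mul(-5, Rational(1, 5)))) = Add(7, Mul(-1, -1)) = Add(7, 1) = 8)
Function('s')(X) = Add(-7, Mul(8, Pow(X, 2))) (Function('s')(X) = Add(-7, Mul(Pow(X, 2), 8)) = Add(-7, Mul(8, Pow(X, 2))))
Function('b')(m) = Mul(2, m, Add(-7, m, Mul(8, Pow(m, 2)))) (Function('b')(m) = Mul(Add(m, m), Add(m, Add(-7, Mul(8, Pow(m, 2))))) = Mul(Mul(2, m), Add(-7, m, Mul(8, Pow(m, 2)))) = Mul(2, m, Add(-7, m, Mul(8, Pow(m, 2)))))
Pow(Add(Pow(Add(-1276, -7244), Rational(1, 2)), Function('b')(-37)), Rational(1, 2)) = Pow(Add(Pow(Add(-1276, -7244), Rational(1, 2)), Mul(2, -37, Add(-7, -37, Mul(8, Pow(-37, 2))))), Rational(1, 2)) = Pow(Add(Pow(-8520, Rational(1, 2)), Mul(2, -37, Add(-7, -37, Mul(8, 1369)))), Rational(1, 2)) = Pow(Add(Mul(2, I, Pow(2130, Rational(1, 2))), Mul(2, -37, Add(-7, -37, 10952))), Rational(1, 2)) = Pow(Add(Mul(2, I, Pow(2130, Rational(1, 2))), Mul(2, -37, 10908)), Rational(1, 2)) = Pow(Add(Mul(2, I, Pow(2130, Rational(1, 2))), -807192), Rational(1, 2)) = Pow(Add(-807192, Mul(2, I, Pow(2130, Rational(1, 2)))), Rational(1, 2))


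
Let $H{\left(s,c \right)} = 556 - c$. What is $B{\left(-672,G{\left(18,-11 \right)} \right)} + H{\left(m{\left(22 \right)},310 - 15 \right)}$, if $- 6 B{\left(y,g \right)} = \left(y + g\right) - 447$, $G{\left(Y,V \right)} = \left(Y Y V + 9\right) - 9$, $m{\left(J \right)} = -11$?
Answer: $\frac{2083}{2} \approx 1041.5$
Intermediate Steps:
$G{\left(Y,V \right)} = V Y^{2}$ ($G{\left(Y,V \right)} = \left(Y^{2} V + 9\right) - 9 = \left(V Y^{2} + 9\right) - 9 = \left(9 + V Y^{2}\right) - 9 = V Y^{2}$)
$B{\left(y,g \right)} = \frac{149}{2} - \frac{g}{6} - \frac{y}{6}$ ($B{\left(y,g \right)} = - \frac{\left(y + g\right) - 447}{6} = - \frac{\left(g + y\right) - 447}{6} = - \frac{-447 + g + y}{6} = \frac{149}{2} - \frac{g}{6} - \frac{y}{6}$)
$B{\left(-672,G{\left(18,-11 \right)} \right)} + H{\left(m{\left(22 \right)},310 - 15 \right)} = \left(\frac{149}{2} - \frac{\left(-11\right) 18^{2}}{6} - -112\right) + \left(556 - \left(310 - 15\right)\right) = \left(\frac{149}{2} - \frac{\left(-11\right) 324}{6} + 112\right) + \left(556 - 295\right) = \left(\frac{149}{2} - -594 + 112\right) + \left(556 - 295\right) = \left(\frac{149}{2} + 594 + 112\right) + 261 = \frac{1561}{2} + 261 = \frac{2083}{2}$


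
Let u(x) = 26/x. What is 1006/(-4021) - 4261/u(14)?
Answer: -119947445/52273 ≈ -2294.6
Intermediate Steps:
1006/(-4021) - 4261/u(14) = 1006/(-4021) - 4261/(26/14) = 1006*(-1/4021) - 4261/(26*(1/14)) = -1006/4021 - 4261/13/7 = -1006/4021 - 4261*7/13 = -1006/4021 - 29827/13 = -119947445/52273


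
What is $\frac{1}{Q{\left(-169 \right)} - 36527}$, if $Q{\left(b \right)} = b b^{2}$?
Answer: $- \frac{1}{4863336} \approx -2.0562 \cdot 10^{-7}$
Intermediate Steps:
$Q{\left(b \right)} = b^{3}$
$\frac{1}{Q{\left(-169 \right)} - 36527} = \frac{1}{\left(-169\right)^{3} - 36527} = \frac{1}{-4826809 - 36527} = \frac{1}{-4863336} = - \frac{1}{4863336}$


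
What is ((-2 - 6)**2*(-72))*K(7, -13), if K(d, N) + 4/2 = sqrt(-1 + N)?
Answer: 9216 - 4608*I*sqrt(14) ≈ 9216.0 - 17242.0*I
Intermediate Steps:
K(d, N) = -2 + sqrt(-1 + N)
((-2 - 6)**2*(-72))*K(7, -13) = ((-2 - 6)**2*(-72))*(-2 + sqrt(-1 - 13)) = ((-8)**2*(-72))*(-2 + sqrt(-14)) = (64*(-72))*(-2 + I*sqrt(14)) = -4608*(-2 + I*sqrt(14)) = 9216 - 4608*I*sqrt(14)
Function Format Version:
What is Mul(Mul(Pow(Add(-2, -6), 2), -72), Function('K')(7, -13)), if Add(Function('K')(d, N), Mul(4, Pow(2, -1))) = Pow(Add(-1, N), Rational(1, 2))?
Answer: Add(9216, Mul(-4608, I, Pow(14, Rational(1, 2)))) ≈ Add(9216.0, Mul(-17242., I))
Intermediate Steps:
Function('K')(d, N) = Add(-2, Pow(Add(-1, N), Rational(1, 2)))
Mul(Mul(Pow(Add(-2, -6), 2), -72), Function('K')(7, -13)) = Mul(Mul(Pow(Add(-2, -6), 2), -72), Add(-2, Pow(Add(-1, -13), Rational(1, 2)))) = Mul(Mul(Pow(-8, 2), -72), Add(-2, Pow(-14, Rational(1, 2)))) = Mul(Mul(64, -72), Add(-2, Mul(I, Pow(14, Rational(1, 2))))) = Mul(-4608, Add(-2, Mul(I, Pow(14, Rational(1, 2))))) = Add(9216, Mul(-4608, I, Pow(14, Rational(1, 2))))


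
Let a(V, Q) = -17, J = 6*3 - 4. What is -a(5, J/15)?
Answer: 17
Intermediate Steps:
J = 14 (J = 18 - 4 = 14)
-a(5, J/15) = -1*(-17) = 17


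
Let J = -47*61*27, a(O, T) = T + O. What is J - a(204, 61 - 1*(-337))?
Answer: -78011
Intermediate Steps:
a(O, T) = O + T
J = -77409 (J = -2867*27 = -77409)
J - a(204, 61 - 1*(-337)) = -77409 - (204 + (61 - 1*(-337))) = -77409 - (204 + (61 + 337)) = -77409 - (204 + 398) = -77409 - 1*602 = -77409 - 602 = -78011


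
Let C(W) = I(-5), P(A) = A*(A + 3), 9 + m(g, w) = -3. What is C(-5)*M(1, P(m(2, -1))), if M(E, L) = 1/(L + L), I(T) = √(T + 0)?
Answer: I*√5/216 ≈ 0.010352*I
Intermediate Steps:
I(T) = √T
m(g, w) = -12 (m(g, w) = -9 - 3 = -12)
P(A) = A*(3 + A)
M(E, L) = 1/(2*L)
C(W) = I*√5 (C(W) = √(-5) = I*√5)
C(-5)*M(1, P(m(2, -1))) = (I*√5)*(1/(2*((-12*(3 - 12))))) = (I*√5)*(1/(2*((-12*(-9))))) = (I*√5)*((½)/108) = (I*√5)*((½)*(1/108)) = (I*√5)*(1/216) = I*√5/216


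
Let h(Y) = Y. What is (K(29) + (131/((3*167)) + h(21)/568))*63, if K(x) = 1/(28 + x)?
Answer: 35878647/1802264 ≈ 19.908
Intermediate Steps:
(K(29) + (131/((3*167)) + h(21)/568))*63 = (1/(28 + 29) + (131/((3*167)) + 21/568))*63 = (1/57 + (131/501 + 21*(1/568)))*63 = (1/57 + (131*(1/501) + 21/568))*63 = (1/57 + (131/501 + 21/568))*63 = (1/57 + 84929/284568)*63 = (1708507/5406792)*63 = 35878647/1802264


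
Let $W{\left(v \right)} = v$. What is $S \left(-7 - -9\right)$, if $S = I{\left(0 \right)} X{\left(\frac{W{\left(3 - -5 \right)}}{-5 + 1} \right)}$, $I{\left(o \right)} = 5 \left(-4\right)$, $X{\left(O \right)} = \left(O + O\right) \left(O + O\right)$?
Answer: $-640$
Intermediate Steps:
$X{\left(O \right)} = 4 O^{2}$ ($X{\left(O \right)} = 2 O 2 O = 4 O^{2}$)
$I{\left(o \right)} = -20$
$S = -320$ ($S = - 20 \cdot 4 \left(\frac{3 - -5}{-5 + 1}\right)^{2} = - 20 \cdot 4 \left(\frac{3 + 5}{-4}\right)^{2} = - 20 \cdot 4 \left(8 \left(- \frac{1}{4}\right)\right)^{2} = - 20 \cdot 4 \left(-2\right)^{2} = - 20 \cdot 4 \cdot 4 = \left(-20\right) 16 = -320$)
$S \left(-7 - -9\right) = - 320 \left(-7 - -9\right) = - 320 \left(-7 + 9\right) = \left(-320\right) 2 = -640$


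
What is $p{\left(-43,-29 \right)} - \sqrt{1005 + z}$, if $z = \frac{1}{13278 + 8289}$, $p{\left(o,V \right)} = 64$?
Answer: $64 - \frac{2 \sqrt{116865297003}}{21567} \approx 32.298$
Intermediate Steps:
$z = \frac{1}{21567} \approx 4.6367 \cdot 10^{-5}$
$p{\left(-43,-29 \right)} - \sqrt{1005 + z} = 64 - \sqrt{1005 + \frac{1}{21567}} = 64 - \sqrt{\frac{21674836}{21567}} = 64 - \frac{2 \sqrt{116865297003}}{21567}$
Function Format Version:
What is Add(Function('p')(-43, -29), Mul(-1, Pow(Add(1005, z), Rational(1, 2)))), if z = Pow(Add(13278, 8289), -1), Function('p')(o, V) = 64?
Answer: Add(64, Mul(Rational(-2, 21567), Pow(116865297003, Rational(1, 2)))) ≈ 32.298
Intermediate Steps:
z = Rational(1, 21567) (z = Pow(21567, -1) = Rational(1, 21567) ≈ 4.6367e-5)
Add(Function('p')(-43, -29), Mul(-1, Pow(Add(1005, z), Rational(1, 2)))) = Add(64, Mul(-1, Pow(Add(1005, Rational(1, 21567)), Rational(1, 2)))) = Add(64, Mul(-1, Pow(Rational(21674836, 21567), Rational(1, 2)))) = Add(64, Mul(-1, Mul(Rational(2, 21567), Pow(116865297003, Rational(1, 2))))) = Add(64, Mul(Rational(-2, 21567), Pow(116865297003, Rational(1, 2))))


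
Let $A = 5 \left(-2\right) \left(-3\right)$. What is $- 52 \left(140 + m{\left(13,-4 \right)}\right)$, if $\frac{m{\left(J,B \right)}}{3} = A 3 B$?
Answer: $48880$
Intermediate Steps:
$A = 30$ ($A = \left(-10\right) \left(-3\right) = 30$)
$m{\left(J,B \right)} = 270 B$ ($m{\left(J,B \right)} = 3 \cdot 30 \cdot 3 B = 3 \cdot 90 B = 270 B$)
$- 52 \left(140 + m{\left(13,-4 \right)}\right) = - 52 \left(140 + 270 \left(-4\right)\right) = - 52 \left(140 - 1080\right) = \left(-52\right) \left(-940\right) = 48880$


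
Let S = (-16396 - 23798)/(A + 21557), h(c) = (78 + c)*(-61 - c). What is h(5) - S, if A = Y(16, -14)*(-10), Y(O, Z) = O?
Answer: -117172572/21397 ≈ -5476.1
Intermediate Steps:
A = -160 (A = 16*(-10) = -160)
h(c) = (-61 - c)*(78 + c)
S = -40194/21397 (S = (-16396 - 23798)/(-160 + 21557) = -40194/21397 ≈ -1.8785)
h(5) - S = (-4758 - 1*5² - 139*5) - 1*(-40194/21397) = (-4758 - 1*25 - 695) + 40194/21397 = (-4758 - 25 - 695) + 40194/21397 = -5478 + 40194/21397 = -117172572/21397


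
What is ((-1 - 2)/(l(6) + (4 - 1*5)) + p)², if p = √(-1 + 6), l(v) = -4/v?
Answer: 206/25 + 18*√5/5 ≈ 16.290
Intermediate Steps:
p = √5 ≈ 2.2361
((-1 - 2)/(l(6) + (4 - 1*5)) + p)² = ((-1 - 2)/(-4/6 + (4 - 1*5)) + √5)² = (-3/(-4*⅙ + (4 - 5)) + √5)² = (-3/(-⅔ - 1) + √5)² = (-3/(-5/3) + √5)² = (-3*(-⅗) + √5)² = (9/5 + √5)²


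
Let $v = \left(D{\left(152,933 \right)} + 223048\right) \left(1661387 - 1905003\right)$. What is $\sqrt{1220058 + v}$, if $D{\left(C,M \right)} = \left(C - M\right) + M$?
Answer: $3 i \sqrt{6041541238} \approx 2.3318 \cdot 10^{5} i$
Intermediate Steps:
$D{\left(C,M \right)} = C$
$v = -54375091200$ ($v = \left(152 + 223048\right) \left(1661387 - 1905003\right) = 223200 \left(-243616\right) = -54375091200$)
$\sqrt{1220058 + v} = \sqrt{1220058 - 54375091200} = \sqrt{-54373871142} = 3 i \sqrt{6041541238}$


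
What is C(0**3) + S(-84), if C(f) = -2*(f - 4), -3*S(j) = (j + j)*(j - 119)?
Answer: -11360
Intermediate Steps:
S(j) = -2*j*(-119 + j)/3 (S(j) = -(j + j)*(j - 119)/3 = -2*j*(-119 + j)/3)
C(f) = 8 - 2*f (C(f) = -2*(-4 + f) = 8 - 2*f)
C(0**3) + S(-84) = (8 - 2*0**3) + (2/3)*(-84)*(119 - 1*(-84)) = (8 - 2*0) + (2/3)*(-84)*(119 + 84) = (8 + 0) + (2/3)*(-84)*203 = 8 - 11368 = -11360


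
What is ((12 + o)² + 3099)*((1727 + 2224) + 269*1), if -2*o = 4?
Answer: 13499780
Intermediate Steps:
o = -2 (o = -½*4 = -2)
((12 + o)² + 3099)*((1727 + 2224) + 269*1) = ((12 - 2)² + 3099)*((1727 + 2224) + 269*1) = (10² + 3099)*(3951 + 269) = (100 + 3099)*4220 = 3199*4220 = 13499780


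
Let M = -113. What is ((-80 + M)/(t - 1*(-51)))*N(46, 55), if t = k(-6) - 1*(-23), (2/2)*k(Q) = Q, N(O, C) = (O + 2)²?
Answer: -111168/17 ≈ -6539.3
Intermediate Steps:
N(O, C) = (2 + O)²
k(Q) = Q
t = 17 (t = -6 - 1*(-23) = -6 + 23 = 17)
((-80 + M)/(t - 1*(-51)))*N(46, 55) = ((-80 - 113)/(17 - 1*(-51)))*(2 + 46)² = -193/(17 + 51)*48² = -193/68*2304 = -111168/17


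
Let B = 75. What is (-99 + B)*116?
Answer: -2784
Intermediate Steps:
(-99 + B)*116 = (-99 + 75)*116 = -24*116 = -2784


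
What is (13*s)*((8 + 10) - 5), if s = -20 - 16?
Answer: -6084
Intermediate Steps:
s = -36
(13*s)*((8 + 10) - 5) = (13*(-36))*((8 + 10) - 5) = -468*(18 - 5) = -468*13 = -6084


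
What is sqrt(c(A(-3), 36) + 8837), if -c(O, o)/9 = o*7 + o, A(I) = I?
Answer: sqrt(6245) ≈ 79.025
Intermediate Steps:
c(O, o) = -72*o (c(O, o) = -9*(o*7 + o) = -9*(7*o + o) = -72*o)
sqrt(c(A(-3), 36) + 8837) = sqrt(-72*36 + 8837) = sqrt(-2592 + 8837) = sqrt(6245)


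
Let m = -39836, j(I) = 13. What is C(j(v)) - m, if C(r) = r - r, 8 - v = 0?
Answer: 39836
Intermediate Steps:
v = 8 (v = 8 - 1*0 = 8 + 0 = 8)
C(r) = 0
C(j(v)) - m = 0 - 1*(-39836) = 0 + 39836 = 39836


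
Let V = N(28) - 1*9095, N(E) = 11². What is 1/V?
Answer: -1/8974 ≈ -0.00011143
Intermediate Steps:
N(E) = 121
V = -8974 (V = 121 - 1*9095 = 121 - 9095 = -8974)
1/V = 1/(-8974) = -1/8974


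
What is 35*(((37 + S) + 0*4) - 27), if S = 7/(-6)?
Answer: 1855/6 ≈ 309.17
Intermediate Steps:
S = -7/6 (S = 7*(-⅙) = -7/6 ≈ -1.1667)
35*(((37 + S) + 0*4) - 27) = 35*(((37 - 7/6) + 0*4) - 27) = 35*((215/6 + 0) - 27) = 35*(215/6 - 27) = 35*(53/6) = 1855/6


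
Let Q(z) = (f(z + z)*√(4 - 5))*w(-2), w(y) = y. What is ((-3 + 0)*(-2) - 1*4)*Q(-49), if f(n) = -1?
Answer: 4*I ≈ 4.0*I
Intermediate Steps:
Q(z) = 2*I (Q(z) = -√(4 - 5)*(-2) = -√(-1)*(-2) = -I*(-2) = 2*I)
((-3 + 0)*(-2) - 1*4)*Q(-49) = ((-3 + 0)*(-2) - 1*4)*(2*I) = (-3*(-2) - 4)*(2*I) = (6 - 4)*(2*I) = 2*(2*I) = 4*I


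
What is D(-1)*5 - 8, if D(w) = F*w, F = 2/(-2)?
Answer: -3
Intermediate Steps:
F = -1 (F = 2*(-½) = -1)
D(w) = -w
D(-1)*5 - 8 = -1*(-1)*5 - 8 = 1*5 - 8 = 5 - 8 = -3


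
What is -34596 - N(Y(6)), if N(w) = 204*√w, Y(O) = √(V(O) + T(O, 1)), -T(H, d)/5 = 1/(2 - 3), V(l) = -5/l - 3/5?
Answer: -34596 - 34*30^(¾)*107^(¼)/5 ≈ -34876.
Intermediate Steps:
V(l) = -⅗ - 5/l (V(l) = -5/l - 3*⅕ = -5/l - ⅗ = -⅗ - 5/l)
T(H, d) = 5 (T(H, d) = -5/(2 - 3) = -5/(-1) = -5*(-1) = 5)
Y(O) = √(22/5 - 5/O) (Y(O) = √((-⅗ - 5/O) + 5) = √(22/5 - 5/O))
-34596 - N(Y(6)) = -34596 - 204*√(√(110 - 125/6)/5) = -34596 - 204*√(√(535/6)/5) = -34596 - 204*√((√3210/6)/5) = -34596 - 204*√(√3210/30) = -34596 - 204*30^(¾)*107^(¼)/30 = -34596 - 34*30^(¾)*107^(¼)/5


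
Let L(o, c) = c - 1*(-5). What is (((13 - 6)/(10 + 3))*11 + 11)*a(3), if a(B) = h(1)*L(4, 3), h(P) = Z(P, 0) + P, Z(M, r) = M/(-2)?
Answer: 880/13 ≈ 67.692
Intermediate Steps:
Z(M, r) = -M/2 (Z(M, r) = M*(-1/2) = -M/2)
h(P) = P/2 (h(P) = -P/2 + P = P/2)
L(o, c) = 5 + c (L(o, c) = c + 5 = 5 + c)
a(B) = 4 (a(B) = ((1/2)*1)*(5 + 3) = (1/2)*8 = 4)
(((13 - 6)/(10 + 3))*11 + 11)*a(3) = (((13 - 6)/(10 + 3))*11 + 11)*4 = ((7/13)*11 + 11)*4 = (77/13 + 11)*4 = (220/13)*4 = 880/13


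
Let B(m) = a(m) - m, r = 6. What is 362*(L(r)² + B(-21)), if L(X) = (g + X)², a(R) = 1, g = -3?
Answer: 37286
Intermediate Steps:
L(X) = (-3 + X)²
B(m) = 1 - m
362*(L(r)² + B(-21)) = 362*(((-3 + 6)²)² + (1 - 1*(-21))) = 362*((3²)² + (1 + 21)) = 362*(9² + 22) = 362*(81 + 22) = 362*103 = 37286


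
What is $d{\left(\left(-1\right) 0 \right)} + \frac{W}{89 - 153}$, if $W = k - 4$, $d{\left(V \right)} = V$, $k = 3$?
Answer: $\frac{1}{64} \approx 0.015625$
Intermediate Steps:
$W = -1$ ($W = 3 - 4 = -1$)
$d{\left(\left(-1\right) 0 \right)} + \frac{W}{89 - 153} = \left(-1\right) 0 - \frac{1}{89 - 153} = 0 - \frac{1}{-64} = 0 - - \frac{1}{64} = 0 + \frac{1}{64} = \frac{1}{64}$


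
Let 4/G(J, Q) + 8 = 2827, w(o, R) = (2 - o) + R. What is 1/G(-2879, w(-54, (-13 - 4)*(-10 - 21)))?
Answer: 2819/4 ≈ 704.75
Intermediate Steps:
w(o, R) = 2 + R - o
G(J, Q) = 4/2819 (G(J, Q) = 4/(-8 + 2827) = 4/2819)
1/G(-2879, w(-54, (-13 - 4)*(-10 - 21))) = 1/(4/2819) = 2819/4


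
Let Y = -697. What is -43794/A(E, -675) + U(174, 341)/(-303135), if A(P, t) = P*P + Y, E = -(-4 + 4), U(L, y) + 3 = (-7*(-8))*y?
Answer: 13262186369/211285095 ≈ 62.769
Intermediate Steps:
U(L, y) = -3 + 56*y (U(L, y) = -3 + (-7*(-8))*y = -3 + 56*y)
E = 0 (E = -1*0 = 0)
A(P, t) = -697 + P² (A(P, t) = P*P - 697 = P² - 697 = -697 + P²)
-43794/A(E, -675) + U(174, 341)/(-303135) = -43794/(-697 + 0²) + (-3 + 56*341)/(-303135) = -43794/(-697 + 0) + (-3 + 19096)*(-1/303135) = -43794/(-697) + 19093*(-1/303135) = -43794*(-1/697) - 19093/303135 = 43794/697 - 19093/303135 = 13262186369/211285095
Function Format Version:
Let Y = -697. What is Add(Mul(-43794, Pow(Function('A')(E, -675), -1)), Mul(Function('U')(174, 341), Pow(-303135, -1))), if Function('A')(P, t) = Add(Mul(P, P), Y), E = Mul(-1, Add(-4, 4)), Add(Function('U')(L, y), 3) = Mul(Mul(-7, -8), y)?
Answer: Rational(13262186369, 211285095) ≈ 62.769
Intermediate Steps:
Function('U')(L, y) = Add(-3, Mul(56, y)) (Function('U')(L, y) = Add(-3, Mul(Mul(-7, -8), y)) = Add(-3, Mul(56, y)))
E = 0 (E = Mul(-1, 0) = 0)
Function('A')(P, t) = Add(-697, Pow(P, 2)) (Function('A')(P, t) = Add(Mul(P, P), -697) = Add(Pow(P, 2), -697) = Add(-697, Pow(P, 2)))
Add(Mul(-43794, Pow(Function('A')(E, -675), -1)), Mul(Function('U')(174, 341), Pow(-303135, -1))) = Add(Mul(-43794, Pow(Add(-697, Pow(0, 2)), -1)), Mul(Add(-3, Mul(56, 341)), Pow(-303135, -1))) = Add(Mul(-43794, Pow(Add(-697, 0), -1)), Mul(Add(-3, 19096), Rational(-1, 303135))) = Add(Mul(-43794, Pow(-697, -1)), Mul(19093, Rational(-1, 303135))) = Add(Mul(-43794, Rational(-1, 697)), Rational(-19093, 303135)) = Add(Rational(43794, 697), Rational(-19093, 303135)) = Rational(13262186369, 211285095)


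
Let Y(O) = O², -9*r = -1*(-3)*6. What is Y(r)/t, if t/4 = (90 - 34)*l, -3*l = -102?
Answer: 1/1904 ≈ 0.00052521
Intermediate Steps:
l = 34 (l = -⅓*(-102) = 34)
t = 7616 (t = 4*((90 - 34)*34) = 4*(56*34) = 4*1904 = 7616)
r = -2 (r = -(-1*(-3))*6/9 = -6/3 = -⅑*18 = -2)
Y(r)/t = (-2)²/7616 = 4*(1/7616) = 1/1904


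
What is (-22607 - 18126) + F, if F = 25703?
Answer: -15030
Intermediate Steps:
(-22607 - 18126) + F = (-22607 - 18126) + 25703 = -40733 + 25703 = -15030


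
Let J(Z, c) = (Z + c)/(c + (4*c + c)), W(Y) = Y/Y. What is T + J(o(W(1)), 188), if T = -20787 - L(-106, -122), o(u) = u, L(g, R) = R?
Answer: -7769977/376 ≈ -20665.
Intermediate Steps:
W(Y) = 1
J(Z, c) = (Z + c)/(6*c) (J(Z, c) = (Z + c)/(c + 5*c) = (Z + c)/((6*c)) = (Z + c)*(1/(6*c)) = (Z + c)/(6*c))
T = -20665 (T = -20787 - 1*(-122) = -20787 + 122 = -20665)
T + J(o(W(1)), 188) = -20665 + (⅙)*(1 + 188)/188 = -20665 + (⅙)*(1/188)*189 = -20665 + 63/376 = -7769977/376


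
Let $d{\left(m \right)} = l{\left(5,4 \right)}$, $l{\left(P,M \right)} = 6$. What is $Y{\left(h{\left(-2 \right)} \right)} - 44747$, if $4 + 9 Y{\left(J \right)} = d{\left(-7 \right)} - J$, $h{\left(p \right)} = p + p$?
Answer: $- \frac{134239}{3} \approx -44746.0$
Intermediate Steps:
$d{\left(m \right)} = 6$
$h{\left(p \right)} = 2 p$
$Y{\left(J \right)} = \frac{2}{9} - \frac{J}{9}$ ($Y{\left(J \right)} = - \frac{4}{9} + \frac{6 - J}{9} = - \frac{4}{9} - \left(- \frac{2}{3} + \frac{J}{9}\right) = \frac{2}{9} - \frac{J}{9}$)
$Y{\left(h{\left(-2 \right)} \right)} - 44747 = \left(\frac{2}{9} - \frac{2 \left(-2\right)}{9}\right) - 44747 = \left(\frac{2}{9} - - \frac{4}{9}\right) - 44747 = \left(\frac{2}{9} + \frac{4}{9}\right) - 44747 = \frac{2}{3} - 44747 = - \frac{134239}{3}$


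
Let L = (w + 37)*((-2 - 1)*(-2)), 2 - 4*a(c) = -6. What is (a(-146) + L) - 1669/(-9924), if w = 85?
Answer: 7285885/9924 ≈ 734.17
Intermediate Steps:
a(c) = 2 (a(c) = ½ - ¼*(-6) = ½ + 3/2 = 2)
L = 732 (L = (85 + 37)*((-2 - 1)*(-2)) = 122*(-3*(-2)) = 122*6 = 732)
(a(-146) + L) - 1669/(-9924) = (2 + 732) - 1669/(-9924) = 734 - 1669*(-1/9924) = 734 + 1669/9924 = 7285885/9924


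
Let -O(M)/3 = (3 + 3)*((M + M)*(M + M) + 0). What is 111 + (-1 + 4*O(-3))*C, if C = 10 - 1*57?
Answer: 121982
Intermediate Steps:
O(M) = -72*M² (O(M) = -3*(3 + 3)*((M + M)*(M + M) + 0) = -18*((2*M)*(2*M) + 0) = -18*(4*M² + 0) = -18*4*M² = -72*M²)
C = -47 (C = 10 - 57 = -47)
111 + (-1 + 4*O(-3))*C = 111 + (-1 + 4*(-72*(-3)²))*(-47) = 111 + (-1 + 4*(-72*9))*(-47) = 111 + (-1 + 4*(-648))*(-47) = 111 + (-1 - 2592)*(-47) = 111 - 2593*(-47) = 111 + 121871 = 121982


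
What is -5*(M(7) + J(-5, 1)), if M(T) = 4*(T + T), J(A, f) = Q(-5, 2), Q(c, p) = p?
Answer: -290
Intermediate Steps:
J(A, f) = 2
M(T) = 8*T (M(T) = 4*(2*T) = 8*T)
-5*(M(7) + J(-5, 1)) = -5*(8*7 + 2) = -5*(56 + 2) = -5*58 = -290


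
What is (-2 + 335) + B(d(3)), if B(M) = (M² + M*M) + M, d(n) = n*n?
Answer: 504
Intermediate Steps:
d(n) = n²
B(M) = M + 2*M² (B(M) = (M² + M²) + M = 2*M² + M = M + 2*M²)
(-2 + 335) + B(d(3)) = (-2 + 335) + 3²*(1 + 2*3²) = 333 + 9*(1 + 2*9) = 333 + 9*(1 + 18) = 333 + 9*19 = 333 + 171 = 504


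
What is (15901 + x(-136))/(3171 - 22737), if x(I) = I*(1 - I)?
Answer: 2731/19566 ≈ 0.13958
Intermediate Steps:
(15901 + x(-136))/(3171 - 22737) = (15901 - 136*(1 - 1*(-136)))/(3171 - 22737) = (15901 - 136*(1 + 136))/(-19566) = (15901 - 136*137)*(-1/19566) = (15901 - 18632)*(-1/19566) = -2731*(-1/19566) = 2731/19566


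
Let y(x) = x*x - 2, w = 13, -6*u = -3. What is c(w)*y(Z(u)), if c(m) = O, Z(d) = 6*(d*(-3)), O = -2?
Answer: -158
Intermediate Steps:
u = 1/2 (u = -1/6*(-3) = 1/2 ≈ 0.50000)
Z(d) = -18*d (Z(d) = 6*(-3*d) = -18*d)
y(x) = -2 + x**2 (y(x) = x**2 - 2 = -2 + x**2)
c(m) = -2
c(w)*y(Z(u)) = -2*(-2 + (-18*1/2)**2) = -2*(-2 + (-9)**2) = -2*(-2 + 81) = -2*79 = -158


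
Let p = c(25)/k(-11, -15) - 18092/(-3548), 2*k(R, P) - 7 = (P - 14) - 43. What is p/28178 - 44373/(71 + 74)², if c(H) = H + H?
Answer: -14416834879739/6831453890950 ≈ -2.1104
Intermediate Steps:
k(R, P) = -25 + P/2 (k(R, P) = 7/2 + ((P - 14) - 43)/2 = 7/2 + ((-14 + P) - 43)/2 = 7/2 + (-57 + P)/2 = 7/2 + (-57/2 + P/2) = -25 + P/2)
c(H) = 2*H
p = 41059/11531 (p = (2*25)/(-25 + (½)*(-15)) - 18092/(-3548) = 50/(-25 - 15/2) - 18092*(-1/3548) = 50/(-65/2) + 4523/887 = 50*(-2/65) + 4523/887 = -20/13 + 4523/887 = 41059/11531 ≈ 3.5607)
p/28178 - 44373/(71 + 74)² = (41059/11531)/28178 - 44373/(71 + 74)² = (41059/11531)*(1/28178) - 44373/(145²) = 41059/324920518 - 44373/21025 = -14416834879739/6831453890950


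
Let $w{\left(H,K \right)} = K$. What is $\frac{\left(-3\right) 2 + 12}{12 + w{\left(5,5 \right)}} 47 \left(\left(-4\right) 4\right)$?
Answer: $- \frac{4512}{17} \approx -265.41$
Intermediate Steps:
$\frac{\left(-3\right) 2 + 12}{12 + w{\left(5,5 \right)}} 47 \left(\left(-4\right) 4\right) = \frac{\left(-3\right) 2 + 12}{12 + 5} \cdot 47 \left(\left(-4\right) 4\right) = \frac{-6 + 12}{17} \cdot 47 \left(-16\right) = 6 \cdot \frac{1}{17} \cdot 47 \left(-16\right) = \frac{6}{17} \cdot 47 \left(-16\right) = \frac{282}{17} \left(-16\right) = - \frac{4512}{17}$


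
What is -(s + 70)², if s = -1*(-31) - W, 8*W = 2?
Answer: -162409/16 ≈ -10151.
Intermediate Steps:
W = ¼ (W = (⅛)*2 = ¼ ≈ 0.25000)
s = 123/4 (s = -1*(-31) - 1*¼ = 31 - ¼ = 123/4 ≈ 30.750)
-(s + 70)² = -(123/4 + 70)² = -(403/4)² = -1*162409/16 = -162409/16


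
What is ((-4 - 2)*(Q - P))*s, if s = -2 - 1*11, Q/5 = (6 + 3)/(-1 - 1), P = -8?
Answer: -1131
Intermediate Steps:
Q = -45/2 (Q = 5*((6 + 3)/(-1 - 1)) = 5*(9/(-2)) = 5*(9*(-1/2)) = 5*(-9/2) = -45/2 ≈ -22.500)
s = -13 (s = -2 - 11 = -13)
((-4 - 2)*(Q - P))*s = ((-4 - 2)*(-45/2 - 1*(-8)))*(-13) = -6*(-45/2 + 8)*(-13) = -6*(-29/2)*(-13) = 87*(-13) = -1131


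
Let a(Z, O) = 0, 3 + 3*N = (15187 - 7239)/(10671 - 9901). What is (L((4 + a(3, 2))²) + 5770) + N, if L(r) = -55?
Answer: 6603644/1155 ≈ 5717.4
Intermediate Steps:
N = 2819/1155 (N = -1 + ((15187 - 7239)/(10671 - 9901))/3 = -1 + (7948/770)/3 = -1 + (7948*(1/770))/3 = -1 + (⅓)*(3974/385) = -1 + 3974/1155 = 2819/1155 ≈ 2.4407)
(L((4 + a(3, 2))²) + 5770) + N = (-55 + 5770) + 2819/1155 = 5715 + 2819/1155 = 6603644/1155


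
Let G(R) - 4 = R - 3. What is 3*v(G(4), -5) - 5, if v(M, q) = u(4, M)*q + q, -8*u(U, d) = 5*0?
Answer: -20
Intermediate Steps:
G(R) = 1 + R (G(R) = 4 + (R - 3) = 4 + (-3 + R) = 1 + R)
u(U, d) = 0 (u(U, d) = -5*0/8 = -⅛*0 = 0)
v(M, q) = q (v(M, q) = 0*q + q = 0 + q = q)
3*v(G(4), -5) - 5 = 3*(-5) - 5 = -15 - 5 = -20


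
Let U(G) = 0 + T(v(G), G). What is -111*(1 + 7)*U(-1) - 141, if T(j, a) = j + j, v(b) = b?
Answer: 1635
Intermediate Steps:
T(j, a) = 2*j
U(G) = 2*G (U(G) = 0 + 2*G = 2*G)
-111*(1 + 7)*U(-1) - 141 = -111*(1 + 7)*2*(-1) - 141 = -888*(-2) - 141 = -111*(-16) - 141 = 1776 - 141 = 1635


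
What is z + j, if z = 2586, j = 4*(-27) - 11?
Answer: 2467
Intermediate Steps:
j = -119 (j = -108 - 11 = -119)
z + j = 2586 - 119 = 2467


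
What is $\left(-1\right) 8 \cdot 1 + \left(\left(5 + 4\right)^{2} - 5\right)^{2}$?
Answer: $5768$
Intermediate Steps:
$\left(-1\right) 8 \cdot 1 + \left(\left(5 + 4\right)^{2} - 5\right)^{2} = \left(-8\right) 1 + \left(9^{2} - 5\right)^{2} = -8 + \left(81 - 5\right)^{2} = -8 + 76^{2} = -8 + 5776 = 5768$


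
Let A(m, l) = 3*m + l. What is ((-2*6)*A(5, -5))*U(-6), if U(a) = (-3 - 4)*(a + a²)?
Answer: 25200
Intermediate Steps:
A(m, l) = l + 3*m
U(a) = -7*a - 7*a² (U(a) = -7*(a + a²) = -7*a - 7*a²)
((-2*6)*A(5, -5))*U(-6) = ((-2*6)*(-5 + 3*5))*(-7*(-6)*(1 - 6)) = (-12*(-5 + 15))*(-7*(-6)*(-5)) = -12*10*(-210) = -120*(-210) = 25200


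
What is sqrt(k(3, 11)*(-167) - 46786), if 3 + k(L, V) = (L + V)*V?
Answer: I*sqrt(72003) ≈ 268.33*I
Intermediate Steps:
k(L, V) = -3 + V*(L + V) (k(L, V) = -3 + (L + V)*V = -3 + V*(L + V))
sqrt(k(3, 11)*(-167) - 46786) = sqrt((-3 + 11**2 + 3*11)*(-167) - 46786) = sqrt((-3 + 121 + 33)*(-167) - 46786) = sqrt(151*(-167) - 46786) = sqrt(-25217 - 46786) = sqrt(-72003) = I*sqrt(72003)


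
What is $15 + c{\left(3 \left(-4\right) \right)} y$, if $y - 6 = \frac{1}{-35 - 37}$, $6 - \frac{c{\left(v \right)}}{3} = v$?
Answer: $\frac{1353}{4} \approx 338.25$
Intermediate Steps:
$c{\left(v \right)} = 18 - 3 v$
$y = \frac{431}{72}$ ($y = 6 + \frac{1}{-35 - 37} = 6 + \frac{1}{-72} = 6 - \frac{1}{72} = \frac{431}{72} \approx 5.9861$)
$15 + c{\left(3 \left(-4\right) \right)} y = 15 + \left(18 - 3 \cdot 3 \left(-4\right)\right) \frac{431}{72} = 15 + \left(18 - -36\right) \frac{431}{72} = 15 + \left(18 + 36\right) \frac{431}{72} = 15 + 54 \cdot \frac{431}{72} = 15 + \frac{1293}{4} = \frac{1353}{4}$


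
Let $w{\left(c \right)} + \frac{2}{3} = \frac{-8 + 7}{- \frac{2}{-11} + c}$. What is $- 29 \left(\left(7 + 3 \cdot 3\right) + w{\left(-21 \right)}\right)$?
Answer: $- \frac{306443}{687} \approx -446.06$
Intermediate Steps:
$w{\left(c \right)} = - \frac{2}{3} - \frac{1}{\frac{2}{11} + c}$ ($w{\left(c \right)} = - \frac{2}{3} + \frac{-8 + 7}{- \frac{2}{-11} + c} = - \frac{2}{3} - \frac{1}{\left(-2\right) \left(- \frac{1}{11}\right) + c} = - \frac{2}{3} - \frac{1}{\frac{2}{11} + c}$)
$- 29 \left(\left(7 + 3 \cdot 3\right) + w{\left(-21 \right)}\right) = - 29 \left(\left(7 + 3 \cdot 3\right) + \frac{-37 - -462}{3 \left(2 + 11 \left(-21\right)\right)}\right) = - 29 \left(\left(7 + 9\right) + \frac{-37 + 462}{3 \left(2 - 231\right)}\right) = - 29 \left(16 + \frac{1}{3} \frac{1}{-229} \cdot 425\right) = - 29 \left(16 + \frac{1}{3} \left(- \frac{1}{229}\right) 425\right) = - 29 \left(16 - \frac{425}{687}\right) = \left(-29\right) \frac{10567}{687} = - \frac{306443}{687}$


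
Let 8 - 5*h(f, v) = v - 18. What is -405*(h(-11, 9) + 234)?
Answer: -96147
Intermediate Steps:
h(f, v) = 26/5 - v/5 (h(f, v) = 8/5 - (v - 18)/5 = 8/5 - (-18 + v)/5 = 8/5 + (18/5 - v/5) = 26/5 - v/5)
-405*(h(-11, 9) + 234) = -405*((26/5 - 1/5*9) + 234) = -405*((26/5 - 9/5) + 234) = -405*(17/5 + 234) = -405*1187/5 = -96147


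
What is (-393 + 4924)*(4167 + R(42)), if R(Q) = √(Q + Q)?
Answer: 18880677 + 9062*√21 ≈ 1.8922e+7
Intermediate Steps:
R(Q) = √2*√Q (R(Q) = √(2*Q) = √2*√Q)
(-393 + 4924)*(4167 + R(42)) = (-393 + 4924)*(4167 + √2*√42) = 4531*(4167 + 2*√21) = 18880677 + 9062*√21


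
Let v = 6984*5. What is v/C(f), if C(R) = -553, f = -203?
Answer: -34920/553 ≈ -63.146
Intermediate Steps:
v = 34920
v/C(f) = 34920/(-553) = 34920*(-1/553) = -34920/553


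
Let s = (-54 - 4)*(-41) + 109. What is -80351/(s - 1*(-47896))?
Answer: -80351/50383 ≈ -1.5948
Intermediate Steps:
s = 2487 (s = -58*(-41) + 109 = 2378 + 109 = 2487)
-80351/(s - 1*(-47896)) = -80351/(2487 - 1*(-47896)) = -80351/(2487 + 47896) = -80351/50383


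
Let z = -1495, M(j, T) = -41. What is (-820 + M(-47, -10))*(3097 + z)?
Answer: -1379322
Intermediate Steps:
(-820 + M(-47, -10))*(3097 + z) = (-820 - 41)*(3097 - 1495) = -861*1602 = -1379322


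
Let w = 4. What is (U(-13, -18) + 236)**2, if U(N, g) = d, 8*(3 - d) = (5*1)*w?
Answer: 223729/4 ≈ 55932.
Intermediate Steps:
d = 1/2 (d = 3 - 5*1*4/8 = 3 - 5*4/8 = 3 - 1/8*20 = 3 - 5/2 = 1/2 ≈ 0.50000)
U(N, g) = 1/2
(U(-13, -18) + 236)**2 = (1/2 + 236)**2 = (473/2)**2 = 223729/4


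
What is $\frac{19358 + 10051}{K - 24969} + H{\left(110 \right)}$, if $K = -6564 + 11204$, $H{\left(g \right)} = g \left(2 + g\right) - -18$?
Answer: $\frac{250789793}{20329} \approx 12337.0$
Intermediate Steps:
$H{\left(g \right)} = 18 + g \left(2 + g\right)$ ($H{\left(g \right)} = g \left(2 + g\right) + 18 = 18 + g \left(2 + g\right)$)
$K = 4640$
$\frac{19358 + 10051}{K - 24969} + H{\left(110 \right)} = \frac{19358 + 10051}{4640 - 24969} + \left(18 + 110^{2} + 2 \cdot 110\right) = \frac{29409}{-20329} + \left(18 + 12100 + 220\right) = 29409 \left(- \frac{1}{20329}\right) + 12338 = - \frac{29409}{20329} + 12338 = \frac{250789793}{20329}$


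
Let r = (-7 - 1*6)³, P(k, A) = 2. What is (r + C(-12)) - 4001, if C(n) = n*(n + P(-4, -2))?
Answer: -6078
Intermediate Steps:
C(n) = n*(2 + n) (C(n) = n*(n + 2) = n*(2 + n))
r = -2197 (r = (-7 - 6)³ = (-13)³ = -2197)
(r + C(-12)) - 4001 = (-2197 - 12*(2 - 12)) - 4001 = (-2197 - 12*(-10)) - 4001 = (-2197 + 120) - 4001 = -2077 - 4001 = -6078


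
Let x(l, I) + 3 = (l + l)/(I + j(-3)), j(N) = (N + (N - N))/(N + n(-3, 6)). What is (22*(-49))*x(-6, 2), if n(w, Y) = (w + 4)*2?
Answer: 29106/5 ≈ 5821.2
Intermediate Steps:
n(w, Y) = 8 + 2*w (n(w, Y) = (4 + w)*2 = 8 + 2*w)
j(N) = N/(2 + N) (j(N) = (N + (N - N))/(N + (8 + 2*(-3))) = (N + 0)/(N + (8 - 6)) = N/(N + 2) = N/(2 + N))
x(l, I) = -3 + 2*l/(3 + I) (x(l, I) = -3 + (l + l)/(I - 3/(2 - 3)) = -3 + (2*l)/(I - 3/(-1)) = -3 + (2*l)/(I - 3*(-1)) = -3 + (2*l)/(I + 3) = -3 + (2*l)/(3 + I) = -3 + 2*l/(3 + I))
(22*(-49))*x(-6, 2) = (22*(-49))*((-9 - 3*2 + 2*(-6))/(3 + 2)) = -1078*(-9 - 6 - 12)/5 = -1078*(-27)/5 = -1078*(-27/5) = 29106/5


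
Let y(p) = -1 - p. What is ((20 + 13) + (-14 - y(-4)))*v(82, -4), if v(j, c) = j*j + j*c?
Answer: 102336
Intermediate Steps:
v(j, c) = j² + c*j
((20 + 13) + (-14 - y(-4)))*v(82, -4) = ((20 + 13) + (-14 - (-1 - 1*(-4))))*(82*(-4 + 82)) = (33 + (-14 - (-1 + 4)))*(82*78) = (33 + (-14 - 1*3))*6396 = (33 + (-14 - 3))*6396 = (33 - 17)*6396 = 16*6396 = 102336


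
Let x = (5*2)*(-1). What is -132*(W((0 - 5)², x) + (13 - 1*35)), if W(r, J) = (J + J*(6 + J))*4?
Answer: -12936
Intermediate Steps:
x = -10 (x = 10*(-1) = -10)
W(r, J) = 4*J + 4*J*(6 + J)
-132*(W((0 - 5)², x) + (13 - 1*35)) = -132*(4*(-10)*(7 - 10) + (13 - 1*35)) = -132*(4*(-10)*(-3) + (13 - 35)) = -132*(120 - 22) = -132*98 = -12936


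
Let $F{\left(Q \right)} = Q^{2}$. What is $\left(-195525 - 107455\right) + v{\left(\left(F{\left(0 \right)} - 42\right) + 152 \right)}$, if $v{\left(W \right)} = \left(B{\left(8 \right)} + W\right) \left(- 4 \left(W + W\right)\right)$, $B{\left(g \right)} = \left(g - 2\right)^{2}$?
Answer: $-431460$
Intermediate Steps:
$B{\left(g \right)} = \left(-2 + g\right)^{2}$
$v{\left(W \right)} = - 8 W \left(36 + W\right)$ ($v{\left(W \right)} = \left(\left(-2 + 8\right)^{2} + W\right) \left(- 4 \left(W + W\right)\right) = \left(6^{2} + W\right) \left(- 4 \cdot 2 W\right) = \left(36 + W\right) \left(- 8 W\right) = - 8 W \left(36 + W\right)$)
$\left(-195525 - 107455\right) + v{\left(\left(F{\left(0 \right)} - 42\right) + 152 \right)} = \left(-195525 - 107455\right) - 8 \left(\left(0^{2} - 42\right) + 152\right) \left(36 + \left(\left(0^{2} - 42\right) + 152\right)\right) = -302980 - 8 \left(\left(0 - 42\right) + 152\right) \left(36 + \left(\left(0 - 42\right) + 152\right)\right) = -302980 - 8 \left(-42 + 152\right) \left(36 + \left(-42 + 152\right)\right) = -302980 - 880 \left(36 + 110\right) = -302980 - 880 \cdot 146 = -302980 - 128480 = -431460$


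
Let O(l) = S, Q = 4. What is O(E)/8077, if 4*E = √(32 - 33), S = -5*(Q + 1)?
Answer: -25/8077 ≈ -0.0030952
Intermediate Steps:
S = -25 (S = -5*(4 + 1) = -5*5 = -25)
E = I/4 (E = √(32 - 33)/4 = √(-1)/4 = I/4 ≈ 0.25*I)
O(l) = -25
O(E)/8077 = -25/8077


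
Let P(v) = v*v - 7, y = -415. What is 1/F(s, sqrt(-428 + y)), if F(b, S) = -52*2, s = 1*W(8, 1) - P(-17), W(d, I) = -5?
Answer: -1/104 ≈ -0.0096154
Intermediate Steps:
P(v) = -7 + v**2 (P(v) = v**2 - 7 = -7 + v**2)
s = -287 (s = 1*(-5) - (-7 + (-17)**2) = -5 - (-7 + 289) = -5 - 1*282 = -5 - 282 = -287)
F(b, S) = -104
1/F(s, sqrt(-428 + y)) = 1/(-104) = -1/104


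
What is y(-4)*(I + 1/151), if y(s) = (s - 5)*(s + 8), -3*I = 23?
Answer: 41640/151 ≈ 275.76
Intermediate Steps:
I = -23/3 (I = -⅓*23 = -23/3 ≈ -7.6667)
y(s) = (-5 + s)*(8 + s)
y(-4)*(I + 1/151) = (-40 + (-4)² + 3*(-4))*(-23/3 + 1/151) = (-40 + 16 - 12)*(-23/3 + 1/151) = -36*(-3470/453) = 41640/151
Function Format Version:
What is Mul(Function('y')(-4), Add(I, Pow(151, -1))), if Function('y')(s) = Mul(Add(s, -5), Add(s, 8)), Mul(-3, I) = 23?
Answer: Rational(41640, 151) ≈ 275.76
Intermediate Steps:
I = Rational(-23, 3) (I = Mul(Rational(-1, 3), 23) = Rational(-23, 3) ≈ -7.6667)
Function('y')(s) = Mul(Add(-5, s), Add(8, s))
Mul(Function('y')(-4), Add(I, Pow(151, -1))) = Mul(Add(-40, Pow(-4, 2), Mul(3, -4)), Add(Rational(-23, 3), Pow(151, -1))) = Mul(Add(-40, 16, -12), Add(Rational(-23, 3), Rational(1, 151))) = Mul(-36, Rational(-3470, 453)) = Rational(41640, 151)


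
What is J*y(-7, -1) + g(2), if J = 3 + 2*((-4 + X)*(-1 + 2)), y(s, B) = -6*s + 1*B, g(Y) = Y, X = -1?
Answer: -285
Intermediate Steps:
y(s, B) = B - 6*s (y(s, B) = -6*s + B = B - 6*s)
J = -7 (J = 3 + 2*((-4 - 1)*(-1 + 2)) = 3 + 2*(-5*1) = 3 + 2*(-5) = 3 - 10 = -7)
J*y(-7, -1) + g(2) = -7*(-1 - 6*(-7)) + 2 = -7*(-1 + 42) + 2 = -7*41 + 2 = -287 + 2 = -285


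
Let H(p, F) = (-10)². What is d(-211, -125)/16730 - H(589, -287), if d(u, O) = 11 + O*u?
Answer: -823307/8365 ≈ -98.423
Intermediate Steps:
H(p, F) = 100
d(-211, -125)/16730 - H(589, -287) = (11 - 125*(-211))/16730 - 1*100 = (11 + 26375)*(1/16730) - 100 = 26386*(1/16730) - 100 = 13193/8365 - 100 = -823307/8365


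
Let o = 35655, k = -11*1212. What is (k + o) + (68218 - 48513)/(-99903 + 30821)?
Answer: 1542097781/69082 ≈ 22323.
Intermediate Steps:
k = -13332
(k + o) + (68218 - 48513)/(-99903 + 30821) = (-13332 + 35655) + (68218 - 48513)/(-99903 + 30821) = 22323 + 19705/(-69082) = 22323 + 19705*(-1/69082) = 22323 - 19705/69082 = 1542097781/69082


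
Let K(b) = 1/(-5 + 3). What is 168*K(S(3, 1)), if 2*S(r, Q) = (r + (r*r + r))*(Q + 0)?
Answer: -84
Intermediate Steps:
S(r, Q) = Q*(r² + 2*r)/2 (S(r, Q) = ((r + (r*r + r))*(Q + 0))/2 = ((r + (r² + r))*Q)/2 = ((r + (r + r²))*Q)/2 = ((r² + 2*r)*Q)/2 = (Q*(r² + 2*r))/2 = Q*(r² + 2*r)/2)
K(b) = -½ (K(b) = 1/(-2) = -½)
168*K(S(3, 1)) = 168*(-½) = -84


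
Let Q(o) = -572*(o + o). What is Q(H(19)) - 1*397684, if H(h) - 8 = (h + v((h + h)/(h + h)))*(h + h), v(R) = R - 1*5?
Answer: -1058916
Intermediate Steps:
v(R) = -5 + R (v(R) = R - 5 = -5 + R)
H(h) = 8 + 2*h*(-4 + h) (H(h) = 8 + (h + (-5 + (h + h)/(h + h)))*(h + h) = 8 + (h + (-5 + (2*h)/((2*h))))*(2*h) = 8 + (h + (-5 + (2*h)*(1/(2*h))))*(2*h) = 8 + (h + (-5 + 1))*(2*h) = 8 + (h - 4)*(2*h) = 8 + (-4 + h)*(2*h) = 8 + 2*h*(-4 + h))
Q(o) = -1144*o
Q(H(19)) - 1*397684 = -1144*(8 - 8*19 + 2*19²) - 1*397684 = -1144*(8 - 152 + 2*361) - 397684 = -1144*(8 - 152 + 722) - 397684 = -1144*578 - 397684 = -661232 - 397684 = -1058916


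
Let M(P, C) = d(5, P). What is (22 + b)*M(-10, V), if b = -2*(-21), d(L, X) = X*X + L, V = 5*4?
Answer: 6720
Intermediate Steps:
V = 20
d(L, X) = L + X**2 (d(L, X) = X**2 + L = L + X**2)
b = 42
M(P, C) = 5 + P**2
(22 + b)*M(-10, V) = (22 + 42)*(5 + (-10)**2) = 64*(5 + 100) = 64*105 = 6720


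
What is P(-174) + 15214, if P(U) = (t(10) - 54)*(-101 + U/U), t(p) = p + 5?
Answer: 19114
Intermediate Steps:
t(p) = 5 + p
P(U) = 3900 (P(U) = ((5 + 10) - 54)*(-101 + U/U) = (15 - 54)*(-101 + 1) = -39*(-100) = 3900)
P(-174) + 15214 = 3900 + 15214 = 19114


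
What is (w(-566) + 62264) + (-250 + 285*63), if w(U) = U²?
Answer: 400325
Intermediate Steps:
(w(-566) + 62264) + (-250 + 285*63) = ((-566)² + 62264) + (-250 + 285*63) = (320356 + 62264) + (-250 + 17955) = 382620 + 17705 = 400325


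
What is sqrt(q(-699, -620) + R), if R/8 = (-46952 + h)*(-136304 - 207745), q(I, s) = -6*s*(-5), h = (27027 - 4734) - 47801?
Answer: 2*sqrt(49859576430) ≈ 4.4659e+5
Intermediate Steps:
h = -25508 (h = 22293 - 47801 = -25508)
q(I, s) = 30*s
R = 199438324320 (R = 8*((-46952 - 25508)*(-136304 - 207745)) = 8*(-72460*(-344049)) = 8*24929790540 = 199438324320)
sqrt(q(-699, -620) + R) = sqrt(30*(-620) + 199438324320) = sqrt(-18600 + 199438324320) = sqrt(199438305720) = 2*sqrt(49859576430)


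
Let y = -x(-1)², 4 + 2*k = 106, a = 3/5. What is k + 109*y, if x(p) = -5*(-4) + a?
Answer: -1155106/25 ≈ -46204.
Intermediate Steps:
a = ⅗ (a = 3*(⅕) = ⅗ ≈ 0.60000)
x(p) = 103/5 (x(p) = -5*(-4) + ⅗ = 20 + ⅗ = 103/5)
k = 51 (k = -2 + (½)*106 = -2 + 53 = 51)
y = -10609/25 (y = -(103/5)² = -1*10609/25 = -10609/25 ≈ -424.36)
k + 109*y = 51 + 109*(-10609/25) = 51 - 1156381/25 = -1155106/25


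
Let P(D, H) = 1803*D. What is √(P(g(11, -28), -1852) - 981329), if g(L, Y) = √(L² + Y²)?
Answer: √(-981329 + 1803*√905) ≈ 962.85*I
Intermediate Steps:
√(P(g(11, -28), -1852) - 981329) = √(1803*√(11² + (-28)²) - 981329) = √(1803*√(121 + 784) - 981329) = √(1803*√905 - 981329) = √(-981329 + 1803*√905)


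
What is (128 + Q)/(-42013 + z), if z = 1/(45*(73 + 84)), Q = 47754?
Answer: -169143165/148410922 ≈ -1.1397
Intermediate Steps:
z = 1/7065 (z = 1/(45*157) = 1/7065 ≈ 0.00014154)
(128 + Q)/(-42013 + z) = (128 + 47754)/(-42013 + 1/7065) = 47882/(-296821844/7065) = 47882*(-7065/296821844) = -169143165/148410922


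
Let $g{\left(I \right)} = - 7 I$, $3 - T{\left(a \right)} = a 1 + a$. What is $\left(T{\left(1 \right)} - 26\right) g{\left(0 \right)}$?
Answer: $0$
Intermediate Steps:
$T{\left(a \right)} = 3 - 2 a$ ($T{\left(a \right)} = 3 - \left(a 1 + a\right) = 3 - \left(a + a\right) = 3 - 2 a$)
$\left(T{\left(1 \right)} - 26\right) g{\left(0 \right)} = \left(\left(3 - 2\right) - 26\right) \left(\left(-7\right) 0\right) = \left(\left(3 - 2\right) - 26\right) 0 = \left(1 - 26\right) 0 = \left(-25\right) 0 = 0$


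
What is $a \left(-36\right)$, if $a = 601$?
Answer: $-21636$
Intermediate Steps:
$a \left(-36\right) = 601 \left(-36\right) = -21636$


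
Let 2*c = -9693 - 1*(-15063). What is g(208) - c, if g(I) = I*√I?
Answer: -2685 + 832*√13 ≈ 314.82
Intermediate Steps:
g(I) = I^(3/2)
c = 2685 (c = (-9693 - 1*(-15063))/2 = (-9693 + 15063)/2 = (½)*5370 = 2685)
g(208) - c = 208^(3/2) - 1*2685 = 832*√13 - 2685 = -2685 + 832*√13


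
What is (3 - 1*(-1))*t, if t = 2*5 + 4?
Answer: 56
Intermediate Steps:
t = 14 (t = 10 + 4 = 14)
(3 - 1*(-1))*t = (3 - 1*(-1))*14 = (3 + 1)*14 = 4*14 = 56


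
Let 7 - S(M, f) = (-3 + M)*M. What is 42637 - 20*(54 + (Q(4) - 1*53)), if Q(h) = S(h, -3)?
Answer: 42557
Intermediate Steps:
S(M, f) = 7 - M*(-3 + M) (S(M, f) = 7 - (-3 + M)*M = 7 - M*(-3 + M))
Q(h) = 7 - h² + 3*h
42637 - 20*(54 + (Q(4) - 1*53)) = 42637 - 20*(54 + ((7 - 1*4² + 3*4) - 1*53)) = 42637 - 20*(54 + ((7 - 1*16 + 12) - 53)) = 42637 - 20*(54 + ((7 - 16 + 12) - 53)) = 42637 - 20*(54 + (3 - 53)) = 42637 - 20*(54 - 50) = 42637 - 20*4 = 42637 - 80 = 42557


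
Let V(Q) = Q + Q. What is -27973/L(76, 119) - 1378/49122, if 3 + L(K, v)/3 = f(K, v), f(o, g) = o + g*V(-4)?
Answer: 76136440/7196373 ≈ 10.580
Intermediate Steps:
V(Q) = 2*Q
f(o, g) = o - 8*g (f(o, g) = o + g*(2*(-4)) = o + g*(-8) = o - 8*g)
L(K, v) = -9 - 24*v + 3*K (L(K, v) = -9 + 3*(K - 8*v) = -9 + (-24*v + 3*K) = -9 - 24*v + 3*K)
-27973/L(76, 119) - 1378/49122 = -27973/(-9 - 24*119 + 3*76) - 1378/49122 = -27973/(-9 - 2856 + 228) - 1378*1/49122 = -27973/(-2637) - 689/24561 = -27973*(-1/2637) - 689/24561 = 27973/2637 - 689/24561 = 76136440/7196373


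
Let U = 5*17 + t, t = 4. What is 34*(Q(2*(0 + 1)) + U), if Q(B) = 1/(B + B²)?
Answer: 9095/3 ≈ 3031.7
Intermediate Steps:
U = 89 (U = 5*17 + 4 = 85 + 4 = 89)
34*(Q(2*(0 + 1)) + U) = 34*(1/(((2*(0 + 1)))*(1 + 2*(0 + 1))) + 89) = 34*(1/(((2*1))*(1 + 2*1)) + 89) = 34*(1/(2*(1 + 2)) + 89) = 34*((½)/3 + 89) = 34*((½)*(⅓) + 89) = 34*(⅙ + 89) = 34*(535/6) = 9095/3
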